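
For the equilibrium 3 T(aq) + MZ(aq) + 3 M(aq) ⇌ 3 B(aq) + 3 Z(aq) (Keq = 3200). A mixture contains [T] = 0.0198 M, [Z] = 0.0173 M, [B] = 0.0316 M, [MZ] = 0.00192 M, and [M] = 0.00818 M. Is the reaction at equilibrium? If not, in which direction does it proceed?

Q = [B]³·[Z]³ / ([T]³·[MZ]·[M]³) = (0.0316)³·(0.0173)³ / ((0.0198)³·(0.00192)·(0.00818)³) = 20000
Q = 20000 > Keq = 3200, so the reverse reaction proceeds.

toward reactants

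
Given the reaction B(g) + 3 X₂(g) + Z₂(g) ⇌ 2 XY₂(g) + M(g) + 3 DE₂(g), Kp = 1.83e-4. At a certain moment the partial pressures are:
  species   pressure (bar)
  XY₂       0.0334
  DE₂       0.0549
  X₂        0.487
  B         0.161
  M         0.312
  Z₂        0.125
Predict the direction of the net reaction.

in the forward direction

Qp = P(XY₂)²·P(M)·P(DE₂)³ / (P(B)·P(X₂)³·P(Z₂)) = (0.0334)²·(0.312)·(0.0549)³ / ((0.161)·(0.487)³·(0.125)) = 2.48e-5
Qp = 2.48e-5 < Kp = 1.83e-4, so the forward reaction proceeds.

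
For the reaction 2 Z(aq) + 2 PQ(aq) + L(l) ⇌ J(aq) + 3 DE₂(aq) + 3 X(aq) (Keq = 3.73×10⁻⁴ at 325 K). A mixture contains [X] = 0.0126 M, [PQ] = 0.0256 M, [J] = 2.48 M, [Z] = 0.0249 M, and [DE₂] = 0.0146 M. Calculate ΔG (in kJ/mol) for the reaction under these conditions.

ΔG = -6.17 kJ/mol

(L is a pure liquid — omitted from Q.)
Q = [J]·[DE₂]³·[X]³ / ([Z]²·[PQ]²) = (2.48)·(0.0146)³·(0.0126)³ / ((0.0249)²·(0.0256)²) = 3.80×10⁻⁵
ΔG = RT ln(Q/Keq) = (8.314 J mol⁻¹ K⁻¹)(325 K) × ln(3.80×10⁻⁵/3.73×10⁻⁴)
   = (2.702 kJ/mol)(-2.284) = -6.17 kJ/mol
ΔG < 0, so the forward reaction is spontaneous (proceeds forward).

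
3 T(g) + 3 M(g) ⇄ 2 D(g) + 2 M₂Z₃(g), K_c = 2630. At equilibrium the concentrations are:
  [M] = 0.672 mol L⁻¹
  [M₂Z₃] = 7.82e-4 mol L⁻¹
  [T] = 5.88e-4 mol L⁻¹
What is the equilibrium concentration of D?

At equilibrium, K_c = [D]²·[M₂Z₃]² / ([T]³·[M]³) = 2630.
([D])²·(7.82e-4)² / ((5.88e-4)³·(0.672)³) = 2630
[D]² = 0.265 ⇒ [D] = 0.515 mol L⁻¹

[D] = 0.515 mol L⁻¹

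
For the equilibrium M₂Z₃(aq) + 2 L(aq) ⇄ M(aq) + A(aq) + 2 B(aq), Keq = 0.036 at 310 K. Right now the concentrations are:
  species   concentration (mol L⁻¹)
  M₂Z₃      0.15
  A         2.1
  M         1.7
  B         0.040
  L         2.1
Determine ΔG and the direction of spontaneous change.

ΔG = -3.68 kJ/mol; the forward reaction is spontaneous

Q = [M]·[A]·[B]² / ([M₂Z₃]·[L]²) = (1.7)·(2.1)·(0.040)² / ((0.15)·(2.1)²) = 0.00863
ΔG = RT ln(Q/Keq) = (8.314 J mol⁻¹ K⁻¹)(310 K) × ln(0.00863/0.036)
   = (2.577 kJ/mol)(-1.428) = -3.68 kJ/mol
ΔG < 0, so the forward reaction is spontaneous (proceeds forward).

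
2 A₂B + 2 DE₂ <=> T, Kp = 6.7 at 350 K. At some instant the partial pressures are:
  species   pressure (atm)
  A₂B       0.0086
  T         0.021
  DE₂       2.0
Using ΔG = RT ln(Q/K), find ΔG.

ΔG = 6.87 kJ/mol

Qp = P(T) / (P(A₂B)²·P(DE₂)²) = (0.021) / ((0.0086)²·(2.0)²) = 71.0
ΔG = RT ln(Qp/Kp) = (8.314 J mol⁻¹ K⁻¹)(350 K) × ln(71.0/6.7)
   = (2.910 kJ/mol)(2.361) = 6.87 kJ/mol
ΔG > 0, so the forward reaction is non-spontaneous (proceeds in reverse).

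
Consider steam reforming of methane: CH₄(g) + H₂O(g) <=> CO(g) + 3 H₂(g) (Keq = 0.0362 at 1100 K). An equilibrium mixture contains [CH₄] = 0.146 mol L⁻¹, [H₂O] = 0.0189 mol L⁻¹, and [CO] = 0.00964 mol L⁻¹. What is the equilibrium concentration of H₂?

[H₂] = 0.218 mol L⁻¹

At equilibrium, Keq = [CO]·[H₂]³ / ([CH₄]·[H₂O]) = 0.0362.
(0.00964)·([H₂])³ / ((0.146)·(0.0189)) = 0.0362
[H₂]³ = 0.0104 ⇒ [H₂] = 0.218 mol L⁻¹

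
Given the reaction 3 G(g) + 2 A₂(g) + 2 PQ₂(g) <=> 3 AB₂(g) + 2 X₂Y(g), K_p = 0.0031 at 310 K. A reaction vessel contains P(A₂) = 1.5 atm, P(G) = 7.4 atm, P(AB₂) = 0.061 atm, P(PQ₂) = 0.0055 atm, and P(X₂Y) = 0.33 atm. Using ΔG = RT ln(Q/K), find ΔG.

ΔG = -3.20 kJ/mol

Q_p = P(AB₂)³·P(X₂Y)² / (P(G)³·P(A₂)²·P(PQ₂)²) = (0.061)³·(0.33)² / ((7.4)³·(1.5)²·(0.0055)²) = 8.96e-4
ΔG = RT ln(Q_p/K_p) = (8.314 J mol⁻¹ K⁻¹)(310 K) × ln(8.96e-4/0.0031)
   = (2.577 kJ/mol)(-1.241) = -3.20 kJ/mol
ΔG < 0, so the forward reaction is spontaneous (proceeds forward).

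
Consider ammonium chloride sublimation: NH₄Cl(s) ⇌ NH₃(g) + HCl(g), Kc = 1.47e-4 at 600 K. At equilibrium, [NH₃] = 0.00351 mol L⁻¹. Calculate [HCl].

(NH₄Cl is a pure solid — omitted from Kc.)
At equilibrium, Kc = [NH₃]·[HCl] = 1.47e-4.
(0.00351)·([HCl]) = 1.47e-4
[HCl] = 0.0419 mol L⁻¹

[HCl] = 0.0419 mol L⁻¹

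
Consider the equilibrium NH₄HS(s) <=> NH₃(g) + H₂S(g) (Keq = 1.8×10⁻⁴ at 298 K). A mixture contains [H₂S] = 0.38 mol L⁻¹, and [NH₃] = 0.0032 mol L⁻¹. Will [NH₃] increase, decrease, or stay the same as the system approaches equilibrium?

(NH₄HS is a pure solid — omitted from Q.)
Q = [NH₃]·[H₂S] = (0.0032)·(0.38) = 0.0012
Q = 0.0012 > Keq = 1.8×10⁻⁴: net reverse reaction.
NH₃ is a product, so it decreases.

decrease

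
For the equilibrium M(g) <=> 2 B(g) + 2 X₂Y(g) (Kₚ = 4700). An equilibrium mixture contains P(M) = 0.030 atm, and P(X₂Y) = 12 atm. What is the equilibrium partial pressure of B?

P(B) = 0.99 atm

At equilibrium, Kₚ = P(B)²·P(X₂Y)² / P(M) = 4700.
(P(B))²·(12)² / (0.030) = 4700
P(B)² = 0.979 ⇒ P(B) = 0.99 atm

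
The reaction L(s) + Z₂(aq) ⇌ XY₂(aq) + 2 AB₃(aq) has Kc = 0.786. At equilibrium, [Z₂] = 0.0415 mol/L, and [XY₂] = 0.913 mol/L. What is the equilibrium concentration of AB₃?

(L is a pure solid — omitted from Kc.)
At equilibrium, Kc = [XY₂]·[AB₃]² / [Z₂] = 0.786.
(0.913)·([AB₃])² / (0.0415) = 0.786
[AB₃]² = 0.0357 ⇒ [AB₃] = 0.189 mol/L

[AB₃] = 0.189 mol/L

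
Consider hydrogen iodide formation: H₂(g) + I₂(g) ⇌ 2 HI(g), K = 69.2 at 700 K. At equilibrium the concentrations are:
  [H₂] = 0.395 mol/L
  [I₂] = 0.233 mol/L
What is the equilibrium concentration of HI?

At equilibrium, K = [HI]² / ([H₂]·[I₂]) = 69.2.
([HI])² / ((0.395)·(0.233)) = 69.2
[HI]² = 6.37 ⇒ [HI] = 2.52 mol/L

[HI] = 2.52 mol/L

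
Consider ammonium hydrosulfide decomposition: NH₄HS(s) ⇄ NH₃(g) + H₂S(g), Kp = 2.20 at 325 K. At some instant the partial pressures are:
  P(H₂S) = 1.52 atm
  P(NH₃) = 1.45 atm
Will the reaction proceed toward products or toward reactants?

(NH₄HS is a pure solid — omitted from Qp.)
Qp = P(NH₃)·P(H₂S) = (1.45)·(1.52) = 2.20
Qp = 2.20 = Kp, so the system is already at equilibrium.

neither direction; the system is at equilibrium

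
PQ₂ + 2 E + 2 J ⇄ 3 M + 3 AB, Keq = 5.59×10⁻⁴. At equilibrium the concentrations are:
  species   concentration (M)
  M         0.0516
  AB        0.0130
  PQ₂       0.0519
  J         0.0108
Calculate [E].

At equilibrium, Keq = [M]³·[AB]³ / ([PQ₂]·[E]²·[J]²) = 5.59×10⁻⁴.
(0.0516)³·(0.0130)³ / ((0.0519)·([E])²·(0.0108)²) = 5.59×10⁻⁴
[E]² = 0.0892 ⇒ [E] = 0.299 M

[E] = 0.299 M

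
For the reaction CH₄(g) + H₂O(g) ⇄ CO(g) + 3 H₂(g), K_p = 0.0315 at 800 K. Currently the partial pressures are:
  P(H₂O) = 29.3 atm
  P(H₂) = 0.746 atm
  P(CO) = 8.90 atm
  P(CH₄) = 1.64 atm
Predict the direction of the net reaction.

Q_p = P(CO)·P(H₂)³ / (P(CH₄)·P(H₂O)) = (8.90)·(0.746)³ / ((1.64)·(29.3)) = 0.0769
Q_p = 0.0769 > K_p = 0.0315, so the reverse reaction proceeds.

to the left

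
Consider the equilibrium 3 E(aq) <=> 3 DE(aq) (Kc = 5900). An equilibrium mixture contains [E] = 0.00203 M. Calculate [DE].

At equilibrium, Kc = [DE]³ / [E]³ = 5900.
([DE])³ / (0.00203)³ = 5900
[DE]³ = 4.94×10⁻⁵ ⇒ [DE] = 0.0367 M

[DE] = 0.0367 M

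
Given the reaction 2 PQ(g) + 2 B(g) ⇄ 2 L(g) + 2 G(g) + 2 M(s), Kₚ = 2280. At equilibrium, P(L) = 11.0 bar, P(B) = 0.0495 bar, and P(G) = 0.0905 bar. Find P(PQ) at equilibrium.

(M is a pure solid — omitted from Kₚ.)
At equilibrium, Kₚ = P(L)²·P(G)² / (P(PQ)²·P(B)²) = 2280.
(11.0)²·(0.0905)² / ((P(PQ))²·(0.0495)²) = 2280
P(PQ)² = 0.177 ⇒ P(PQ) = 0.421 bar

P(PQ) = 0.421 bar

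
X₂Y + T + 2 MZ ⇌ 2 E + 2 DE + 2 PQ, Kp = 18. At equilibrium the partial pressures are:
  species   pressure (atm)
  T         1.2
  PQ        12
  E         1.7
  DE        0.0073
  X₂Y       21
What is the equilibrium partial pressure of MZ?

At equilibrium, Kp = P(E)²·P(DE)²·P(PQ)² / (P(X₂Y)·P(T)·P(MZ)²) = 18.
(1.7)²·(0.0073)²·(12)² / ((21)·(1.2)·(P(MZ))²) = 18
P(MZ)² = 4.89e-5 ⇒ P(MZ) = 0.0070 atm

P(MZ) = 0.0070 atm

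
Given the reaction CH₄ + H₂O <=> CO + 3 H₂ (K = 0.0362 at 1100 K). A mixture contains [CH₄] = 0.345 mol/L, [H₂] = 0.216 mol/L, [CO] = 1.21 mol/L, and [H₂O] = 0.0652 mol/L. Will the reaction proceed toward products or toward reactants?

toward reactants

Q = [CO]·[H₂]³ / ([CH₄]·[H₂O]) = (1.21)·(0.216)³ / ((0.345)·(0.0652)) = 0.542
Q = 0.542 > K = 0.0362, so the reverse reaction proceeds.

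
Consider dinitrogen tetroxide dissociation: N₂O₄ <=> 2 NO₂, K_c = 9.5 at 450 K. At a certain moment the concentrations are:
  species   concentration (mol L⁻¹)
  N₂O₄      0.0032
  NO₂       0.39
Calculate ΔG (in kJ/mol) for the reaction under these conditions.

ΔG = 6.02 kJ/mol

Q_c = [NO₂]² / [N₂O₄] = (0.39)² / (0.0032) = 47.5
ΔG = RT ln(Q_c/K_c) = (8.314 J mol⁻¹ K⁻¹)(450 K) × ln(47.5/9.5)
   = (3.741 kJ/mol)(1.609) = 6.02 kJ/mol
ΔG > 0, so the forward reaction is non-spontaneous (proceeds in reverse).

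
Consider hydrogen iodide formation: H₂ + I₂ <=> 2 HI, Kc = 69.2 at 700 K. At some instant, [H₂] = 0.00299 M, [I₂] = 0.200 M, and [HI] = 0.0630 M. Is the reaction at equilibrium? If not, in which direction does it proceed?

forward (toward products)

Qc = [HI]² / ([H₂]·[I₂]) = (0.0630)² / ((0.00299)·(0.200)) = 6.64
Qc = 6.64 < Kc = 69.2, so the forward reaction proceeds.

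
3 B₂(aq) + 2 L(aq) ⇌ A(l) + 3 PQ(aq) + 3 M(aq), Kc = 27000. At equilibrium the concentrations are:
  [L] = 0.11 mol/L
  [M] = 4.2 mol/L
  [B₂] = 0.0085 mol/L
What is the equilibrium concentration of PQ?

(A is a pure liquid — omitted from Kc.)
At equilibrium, Kc = [PQ]³·[M]³ / ([B₂]³·[L]²) = 27000.
([PQ])³·(4.2)³ / ((0.0085)³·(0.11)²) = 27000
[PQ]³ = 2.71×10⁻⁶ ⇒ [PQ] = 0.014 mol/L

[PQ] = 0.014 mol/L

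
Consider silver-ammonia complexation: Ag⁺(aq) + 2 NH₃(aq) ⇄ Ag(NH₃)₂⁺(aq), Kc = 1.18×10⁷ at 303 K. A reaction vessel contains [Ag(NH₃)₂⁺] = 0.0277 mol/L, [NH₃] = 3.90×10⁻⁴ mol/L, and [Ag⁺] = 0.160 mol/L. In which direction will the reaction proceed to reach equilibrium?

to the right

Qc = [Ag(NH₃)₂⁺] / ([Ag⁺]·[NH₃]²) = (0.0277) / ((0.160)·(3.90×10⁻⁴)²) = 1.14×10⁶
Qc = 1.14×10⁶ < Kc = 1.18×10⁷, so the forward reaction proceeds.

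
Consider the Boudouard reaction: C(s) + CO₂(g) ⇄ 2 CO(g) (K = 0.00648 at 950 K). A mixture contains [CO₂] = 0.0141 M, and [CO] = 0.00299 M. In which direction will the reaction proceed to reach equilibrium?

(C is a pure solid — omitted from Q.)
Q = [CO]² / [CO₂] = (0.00299)² / (0.0141) = 6.34×10⁻⁴
Q = 6.34×10⁻⁴ < K = 0.00648, so the forward reaction proceeds.

to the right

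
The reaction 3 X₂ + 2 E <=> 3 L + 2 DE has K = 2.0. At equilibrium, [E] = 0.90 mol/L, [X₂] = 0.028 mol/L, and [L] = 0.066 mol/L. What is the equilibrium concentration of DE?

[DE] = 0.35 mol/L

At equilibrium, K = [L]³·[DE]² / ([X₂]³·[E]²) = 2.0.
(0.066)³·([DE])² / ((0.028)³·(0.90)²) = 2.0
[DE]² = 0.124 ⇒ [DE] = 0.35 mol/L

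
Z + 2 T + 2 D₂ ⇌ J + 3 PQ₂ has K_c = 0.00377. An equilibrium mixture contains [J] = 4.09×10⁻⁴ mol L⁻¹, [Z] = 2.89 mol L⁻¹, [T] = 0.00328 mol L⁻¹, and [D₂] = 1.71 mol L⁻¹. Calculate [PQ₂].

[PQ₂] = 0.0943 mol L⁻¹

At equilibrium, K_c = [J]·[PQ₂]³ / ([Z]·[T]²·[D₂]²) = 0.00377.
(4.09×10⁻⁴)·([PQ₂])³ / ((2.89)·(0.00328)²·(1.71)²) = 0.00377
[PQ₂]³ = 8.38×10⁻⁴ ⇒ [PQ₂] = 0.0943 mol L⁻¹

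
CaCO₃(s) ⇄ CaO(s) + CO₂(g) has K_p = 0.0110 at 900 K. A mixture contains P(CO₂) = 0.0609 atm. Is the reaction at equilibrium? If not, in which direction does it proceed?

to the left

(CaCO₃, CaO are pure solids — omitted from Q_p.)
Q_p = P(CO₂) = 0.0609
Q_p = 0.0609 > K_p = 0.0110, so the reverse reaction proceeds.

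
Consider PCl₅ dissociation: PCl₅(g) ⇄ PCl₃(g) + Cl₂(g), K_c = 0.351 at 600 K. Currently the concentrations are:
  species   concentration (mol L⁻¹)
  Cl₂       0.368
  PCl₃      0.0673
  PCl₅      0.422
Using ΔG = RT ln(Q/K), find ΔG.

Q_c = [PCl₃]·[Cl₂] / [PCl₅] = (0.0673)·(0.368) / (0.422) = 0.0587
ΔG = RT ln(Q_c/K_c) = (8.314 J mol⁻¹ K⁻¹)(600 K) × ln(0.0587/0.351)
   = (4.988 kJ/mol)(-1.788) = -8.92 kJ/mol
ΔG < 0, so the forward reaction is spontaneous (proceeds forward).

ΔG = -8.92 kJ/mol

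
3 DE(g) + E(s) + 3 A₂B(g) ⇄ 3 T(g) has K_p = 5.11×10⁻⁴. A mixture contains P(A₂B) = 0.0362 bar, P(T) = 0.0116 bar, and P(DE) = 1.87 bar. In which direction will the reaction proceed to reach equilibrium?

(E is a pure solid — omitted from Q_p.)
Q_p = P(T)³ / (P(DE)³·P(A₂B)³) = (0.0116)³ / ((1.87)³·(0.0362)³) = 0.00503
Q_p = 0.00503 > K_p = 5.11×10⁻⁴, so the reverse reaction proceeds.

toward reactants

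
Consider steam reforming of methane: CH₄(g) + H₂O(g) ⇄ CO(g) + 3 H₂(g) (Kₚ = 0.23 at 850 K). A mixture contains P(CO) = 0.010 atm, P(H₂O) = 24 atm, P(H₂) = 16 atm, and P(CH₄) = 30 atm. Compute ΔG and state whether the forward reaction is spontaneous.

ΔG = -9.87 kJ/mol; the forward reaction is spontaneous

Qₚ = P(CO)·P(H₂)³ / (P(CH₄)·P(H₂O)) = (0.010)·(16)³ / ((30)·(24)) = 0.0569
ΔG = RT ln(Qₚ/Kₚ) = (8.314 J mol⁻¹ K⁻¹)(850 K) × ln(0.0569/0.23)
   = (7.067 kJ/mol)(-1.397) = -9.87 kJ/mol
ΔG < 0, so the forward reaction is spontaneous (proceeds forward).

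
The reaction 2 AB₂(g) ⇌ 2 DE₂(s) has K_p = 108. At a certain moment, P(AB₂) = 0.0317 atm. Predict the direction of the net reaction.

toward reactants

(DE₂ is a pure solid — omitted from Q_p.)
Q_p = 1 / P(AB₂)² = 1 / (0.0317)² = 995
Q_p = 995 > K_p = 108, so the reverse reaction proceeds.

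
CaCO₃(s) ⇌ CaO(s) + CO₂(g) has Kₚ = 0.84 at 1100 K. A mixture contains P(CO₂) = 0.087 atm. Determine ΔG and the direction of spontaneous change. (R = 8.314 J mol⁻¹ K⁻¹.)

ΔG = -20.7 kJ/mol; the forward reaction is spontaneous

(CaCO₃, CaO are pure solids — omitted from Qₚ.)
Qₚ = P(CO₂) = 0.0870
ΔG = RT ln(Qₚ/Kₚ) = (8.314 J mol⁻¹ K⁻¹)(1100 K) × ln(0.0870/0.84)
   = (9.145 kJ/mol)(-2.267) = -20.7 kJ/mol
ΔG < 0, so the forward reaction is spontaneous (proceeds forward).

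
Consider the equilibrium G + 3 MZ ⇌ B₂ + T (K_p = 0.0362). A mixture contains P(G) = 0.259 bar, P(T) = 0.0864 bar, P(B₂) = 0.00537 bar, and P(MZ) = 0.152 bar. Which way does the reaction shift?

toward reactants

Q_p = P(B₂)·P(T) / (P(G)·P(MZ)³) = (0.00537)·(0.0864) / ((0.259)·(0.152)³) = 0.510
Q_p = 0.510 > K_p = 0.0362, so the reverse reaction proceeds.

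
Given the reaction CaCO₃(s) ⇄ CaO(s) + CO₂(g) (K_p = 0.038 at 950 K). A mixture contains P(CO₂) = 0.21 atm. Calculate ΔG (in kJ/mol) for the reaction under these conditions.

(CaCO₃, CaO are pure solids — omitted from Q_p.)
Q_p = P(CO₂) = 0.210
ΔG = RT ln(Q_p/K_p) = (8.314 J mol⁻¹ K⁻¹)(950 K) × ln(0.210/0.038)
   = (7.898 kJ/mol)(1.710) = 13.5 kJ/mol
ΔG > 0, so the forward reaction is non-spontaneous (proceeds in reverse).

ΔG = 13.5 kJ/mol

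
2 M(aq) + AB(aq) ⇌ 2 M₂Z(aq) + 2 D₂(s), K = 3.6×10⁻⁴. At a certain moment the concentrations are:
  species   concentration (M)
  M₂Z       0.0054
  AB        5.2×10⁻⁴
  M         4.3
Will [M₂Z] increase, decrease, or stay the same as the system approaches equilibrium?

decrease

(D₂ is a pure solid — omitted from Q.)
Q = [M₂Z]² / ([M]²·[AB]) = (0.0054)² / ((4.3)²·(5.2×10⁻⁴)) = 0.0030
Q = 0.0030 > K = 3.6×10⁻⁴: net reverse reaction.
M₂Z is a product, so it decreases.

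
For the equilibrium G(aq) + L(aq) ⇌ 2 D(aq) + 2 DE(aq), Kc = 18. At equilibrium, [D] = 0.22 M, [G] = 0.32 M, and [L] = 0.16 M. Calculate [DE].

At equilibrium, Kc = [D]²·[DE]² / ([G]·[L]) = 18.
(0.22)²·([DE])² / ((0.32)·(0.16)) = 18
[DE]² = 19.0 ⇒ [DE] = 4.4 M

[DE] = 4.4 M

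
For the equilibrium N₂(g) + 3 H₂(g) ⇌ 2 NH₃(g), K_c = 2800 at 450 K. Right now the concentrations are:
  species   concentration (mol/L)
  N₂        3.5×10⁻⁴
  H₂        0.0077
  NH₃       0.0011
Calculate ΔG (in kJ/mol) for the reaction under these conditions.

Q_c = [NH₃]² / ([N₂]·[H₂]³) = (0.0011)² / ((3.5×10⁻⁴)·(0.0077)³) = 7570
ΔG = RT ln(Q_c/K_c) = (8.314 J mol⁻¹ K⁻¹)(450 K) × ln(7570/2800)
   = (3.741 kJ/mol)(0.9946) = 3.72 kJ/mol
ΔG > 0, so the forward reaction is non-spontaneous (proceeds in reverse).

ΔG = 3.72 kJ/mol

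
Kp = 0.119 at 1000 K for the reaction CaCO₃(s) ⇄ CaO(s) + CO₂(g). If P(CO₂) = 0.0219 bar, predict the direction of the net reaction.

(CaCO₃, CaO are pure solids — omitted from Qp.)
Qp = P(CO₂) = 0.0219
Qp = 0.0219 < Kp = 0.119, so the forward reaction proceeds.

in the forward direction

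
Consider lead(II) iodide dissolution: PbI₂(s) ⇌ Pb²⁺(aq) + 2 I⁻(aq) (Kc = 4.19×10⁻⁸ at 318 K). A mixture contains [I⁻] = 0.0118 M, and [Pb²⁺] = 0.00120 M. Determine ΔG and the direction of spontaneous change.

(PbI₂ is a pure solid — omitted from Qc.)
Qc = [Pb²⁺]·[I⁻]² = (0.00120)·(0.0118)² = 1.67×10⁻⁷
ΔG = RT ln(Qc/Kc) = (8.314 J mol⁻¹ K⁻¹)(318 K) × ln(1.67×10⁻⁷/4.19×10⁻⁸)
   = (2.644 kJ/mol)(1.383) = 3.66 kJ/mol
ΔG > 0, so the forward reaction is non-spontaneous (proceeds in reverse).

ΔG = 3.66 kJ/mol; the forward reaction is non-spontaneous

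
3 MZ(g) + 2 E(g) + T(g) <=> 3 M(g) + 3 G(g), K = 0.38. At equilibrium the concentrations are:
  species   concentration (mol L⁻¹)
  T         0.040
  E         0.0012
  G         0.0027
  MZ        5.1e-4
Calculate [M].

At equilibrium, K = [M]³·[G]³ / ([MZ]³·[E]²·[T]) = 0.38.
([M])³·(0.0027)³ / ((5.1e-4)³·(0.0012)²·(0.040)) = 0.38
[M]³ = 1.48e-10 ⇒ [M] = 5.3e-4 mol L⁻¹

[M] = 5.3e-4 mol L⁻¹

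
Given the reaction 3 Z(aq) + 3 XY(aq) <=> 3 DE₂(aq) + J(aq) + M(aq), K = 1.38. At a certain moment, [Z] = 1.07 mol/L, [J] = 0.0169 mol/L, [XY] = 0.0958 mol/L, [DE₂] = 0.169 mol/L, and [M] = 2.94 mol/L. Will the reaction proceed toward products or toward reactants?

Q = [DE₂]³·[J]·[M] / ([Z]³·[XY]³) = (0.169)³·(0.0169)·(2.94) / ((1.07)³·(0.0958)³) = 0.223
Q = 0.223 < K = 1.38, so the forward reaction proceeds.

forward (toward products)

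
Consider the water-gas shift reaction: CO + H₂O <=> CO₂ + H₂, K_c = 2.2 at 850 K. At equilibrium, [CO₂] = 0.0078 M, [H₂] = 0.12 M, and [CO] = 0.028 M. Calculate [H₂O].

[H₂O] = 0.015 M

At equilibrium, K_c = [CO₂]·[H₂] / ([CO]·[H₂O]) = 2.2.
(0.0078)·(0.12) / ((0.028)·([H₂O])) = 2.2
[H₂O] = 0.0152 = 0.015 M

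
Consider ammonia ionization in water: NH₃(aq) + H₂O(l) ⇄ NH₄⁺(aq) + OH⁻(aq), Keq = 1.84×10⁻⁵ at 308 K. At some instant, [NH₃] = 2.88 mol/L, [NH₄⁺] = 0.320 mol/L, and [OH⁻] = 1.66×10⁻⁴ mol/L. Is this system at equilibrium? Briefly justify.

yes, at equilibrium

(H₂O is a pure liquid — omitted from Q.)
Q = [NH₄⁺]·[OH⁻] / [NH₃] = (0.320)·(1.66×10⁻⁴) / (2.88) = 1.84×10⁻⁵
Q = 1.84×10⁻⁵ = Keq; the system is at equilibrium.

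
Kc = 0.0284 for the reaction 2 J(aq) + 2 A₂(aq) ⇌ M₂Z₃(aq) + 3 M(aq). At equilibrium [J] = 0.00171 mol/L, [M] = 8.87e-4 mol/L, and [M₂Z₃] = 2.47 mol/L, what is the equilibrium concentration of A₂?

[A₂] = 0.144 mol/L

At equilibrium, Kc = [M₂Z₃]·[M]³ / ([J]²·[A₂]²) = 0.0284.
(2.47)·(8.87e-4)³ / ((0.00171)²·([A₂])²) = 0.0284
[A₂]² = 0.0208 ⇒ [A₂] = 0.144 mol/L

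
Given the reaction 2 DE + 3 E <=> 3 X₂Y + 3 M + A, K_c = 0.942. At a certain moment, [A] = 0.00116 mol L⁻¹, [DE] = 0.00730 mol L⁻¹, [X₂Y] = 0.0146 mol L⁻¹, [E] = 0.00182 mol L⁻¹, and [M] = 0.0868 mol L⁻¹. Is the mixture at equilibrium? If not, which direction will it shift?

Q_c = [X₂Y]³·[M]³·[A] / ([DE]²·[E]³) = (0.0146)³·(0.0868)³·(0.00116) / ((0.00730)²·(0.00182)³) = 7.35
Q_c = 7.35 > K_c = 0.942: net reverse reaction.

no; Q > K, reaction proceeds in reverse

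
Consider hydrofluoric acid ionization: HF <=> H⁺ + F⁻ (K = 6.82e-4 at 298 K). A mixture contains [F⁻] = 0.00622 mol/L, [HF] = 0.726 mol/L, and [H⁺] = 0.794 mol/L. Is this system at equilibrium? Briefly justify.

no; Q > K, reaction proceeds in reverse

Q = [H⁺]·[F⁻] / [HF] = (0.794)·(0.00622) / (0.726) = 0.00680
Q = 0.00680 > K = 6.82e-4: net reverse reaction.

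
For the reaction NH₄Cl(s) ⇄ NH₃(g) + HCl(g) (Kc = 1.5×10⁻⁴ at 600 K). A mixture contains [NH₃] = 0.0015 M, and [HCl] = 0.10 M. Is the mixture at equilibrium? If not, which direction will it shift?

(NH₄Cl is a pure solid — omitted from Qc.)
Qc = [NH₃]·[HCl] = (0.0015)·(0.10) = 1.5×10⁻⁴
Qc = 1.5×10⁻⁴ = Kc; the system is at equilibrium.

yes, at equilibrium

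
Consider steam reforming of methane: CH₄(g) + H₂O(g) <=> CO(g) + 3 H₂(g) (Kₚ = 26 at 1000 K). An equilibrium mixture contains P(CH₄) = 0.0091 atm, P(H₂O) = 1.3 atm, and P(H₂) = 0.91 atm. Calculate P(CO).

At equilibrium, Kₚ = P(CO)·P(H₂)³ / (P(CH₄)·P(H₂O)) = 26.
(P(CO))·(0.91)³ / ((0.0091)·(1.3)) = 26
P(CO) = 0.408 = 0.41 atm

P(CO) = 0.41 atm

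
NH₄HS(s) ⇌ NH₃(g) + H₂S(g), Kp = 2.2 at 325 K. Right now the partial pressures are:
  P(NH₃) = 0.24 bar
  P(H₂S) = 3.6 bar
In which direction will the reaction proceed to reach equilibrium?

(NH₄HS is a pure solid — omitted from Qp.)
Qp = P(NH₃)·P(H₂S) = (0.24)·(3.6) = 0.86
Qp = 0.86 < Kp = 2.2, so the forward reaction proceeds.

toward products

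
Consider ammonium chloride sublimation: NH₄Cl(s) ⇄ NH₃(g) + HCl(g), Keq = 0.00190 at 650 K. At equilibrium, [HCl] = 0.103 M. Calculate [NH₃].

(NH₄Cl is a pure solid — omitted from Keq.)
At equilibrium, Keq = [NH₃]·[HCl] = 0.00190.
([NH₃])·(0.103) = 0.00190
[NH₃] = 0.0184 M

[NH₃] = 0.0184 M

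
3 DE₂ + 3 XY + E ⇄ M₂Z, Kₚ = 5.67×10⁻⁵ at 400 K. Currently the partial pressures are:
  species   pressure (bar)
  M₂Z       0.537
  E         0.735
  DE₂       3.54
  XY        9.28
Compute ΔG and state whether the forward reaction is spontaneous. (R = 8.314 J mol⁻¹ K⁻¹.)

ΔG = -3.37 kJ/mol; the forward reaction is spontaneous

Qₚ = P(M₂Z) / (P(DE₂)³·P(XY)³·P(E)) = (0.537) / ((3.54)³·(9.28)³·(0.735)) = 2.06×10⁻⁵
ΔG = RT ln(Qₚ/Kₚ) = (8.314 J mol⁻¹ K⁻¹)(400 K) × ln(2.06×10⁻⁵/5.67×10⁻⁵)
   = (3.326 kJ/mol)(-1.012) = -3.37 kJ/mol
ΔG < 0, so the forward reaction is spontaneous (proceeds forward).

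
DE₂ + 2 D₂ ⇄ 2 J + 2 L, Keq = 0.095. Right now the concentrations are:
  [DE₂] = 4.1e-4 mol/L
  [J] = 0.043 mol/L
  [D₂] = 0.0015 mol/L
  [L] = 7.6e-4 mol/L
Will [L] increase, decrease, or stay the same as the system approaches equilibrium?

decrease

Q = [J]²·[L]² / ([DE₂]·[D₂]²) = (0.043)²·(7.6e-4)² / ((4.1e-4)·(0.0015)²) = 1.2
Q = 1.2 > Keq = 0.095: net reverse reaction.
L is a product, so it decreases.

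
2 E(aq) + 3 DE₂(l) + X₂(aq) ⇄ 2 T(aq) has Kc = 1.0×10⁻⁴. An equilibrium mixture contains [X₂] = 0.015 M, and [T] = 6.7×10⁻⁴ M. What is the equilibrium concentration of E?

[E] = 0.55 M

(DE₂ is a pure liquid — omitted from Kc.)
At equilibrium, Kc = [T]² / ([E]²·[X₂]) = 1.0×10⁻⁴.
(6.7×10⁻⁴)² / (([E])²·(0.015)) = 1.0×10⁻⁴
[E]² = 0.299 ⇒ [E] = 0.55 M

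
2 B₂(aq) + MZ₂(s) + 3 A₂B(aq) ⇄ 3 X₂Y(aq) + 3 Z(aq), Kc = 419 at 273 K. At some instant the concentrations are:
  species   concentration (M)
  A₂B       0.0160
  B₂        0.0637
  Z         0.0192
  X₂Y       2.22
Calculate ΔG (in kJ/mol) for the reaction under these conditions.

ΔG = 5.47 kJ/mol

(MZ₂ is a pure solid — omitted from Qc.)
Qc = [X₂Y]³·[Z]³ / ([B₂]²·[A₂B]³) = (2.22)³·(0.0192)³ / ((0.0637)²·(0.0160)³) = 4660
ΔG = RT ln(Qc/Kc) = (8.314 J mol⁻¹ K⁻¹)(273 K) × ln(4660/419)
   = (2.270 kJ/mol)(2.409) = 5.47 kJ/mol
ΔG > 0, so the forward reaction is non-spontaneous (proceeds in reverse).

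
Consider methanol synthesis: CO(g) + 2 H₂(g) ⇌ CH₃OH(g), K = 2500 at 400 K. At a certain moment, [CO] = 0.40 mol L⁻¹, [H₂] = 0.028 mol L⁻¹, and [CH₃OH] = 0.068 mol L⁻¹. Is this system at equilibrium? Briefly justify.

no; Q < K, reaction proceeds forward

Q = [CH₃OH] / ([CO]·[H₂]²) = (0.068) / ((0.40)·(0.028)²) = 220
Q = 220 < K = 2500: net forward reaction.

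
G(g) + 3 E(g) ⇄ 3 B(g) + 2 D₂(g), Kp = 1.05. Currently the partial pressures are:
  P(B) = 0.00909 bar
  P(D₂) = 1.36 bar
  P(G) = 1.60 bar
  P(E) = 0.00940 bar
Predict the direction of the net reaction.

Qp = P(B)³·P(D₂)² / (P(G)·P(E)³) = (0.00909)³·(1.36)² / ((1.60)·(0.00940)³) = 1.05
Qp = 1.05 = Kp, so the system is already at equilibrium.

at equilibrium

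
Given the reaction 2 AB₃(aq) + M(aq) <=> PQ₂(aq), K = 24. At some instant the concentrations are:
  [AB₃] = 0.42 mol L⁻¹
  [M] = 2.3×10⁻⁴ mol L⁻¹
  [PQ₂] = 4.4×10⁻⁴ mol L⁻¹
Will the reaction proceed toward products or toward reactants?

Q = [PQ₂] / ([AB₃]²·[M]) = (4.4×10⁻⁴) / ((0.42)²·(2.3×10⁻⁴)) = 11
Q = 11 < K = 24, so the forward reaction proceeds.

to the right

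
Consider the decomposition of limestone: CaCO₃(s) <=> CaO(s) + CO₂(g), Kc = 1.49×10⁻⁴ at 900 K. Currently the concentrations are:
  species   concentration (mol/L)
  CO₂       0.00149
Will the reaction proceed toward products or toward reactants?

(CaCO₃, CaO are pure solids — omitted from Qc.)
Qc = [CO₂] = 0.00149
Qc = 0.00149 > Kc = 1.49×10⁻⁴, so the reverse reaction proceeds.

toward reactants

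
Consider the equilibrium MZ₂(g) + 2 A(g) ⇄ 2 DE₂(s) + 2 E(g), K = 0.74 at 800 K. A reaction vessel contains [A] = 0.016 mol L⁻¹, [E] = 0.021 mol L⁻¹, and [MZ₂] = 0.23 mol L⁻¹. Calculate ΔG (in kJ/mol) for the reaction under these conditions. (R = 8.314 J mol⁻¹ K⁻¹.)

(DE₂ is a pure solid — omitted from Q.)
Q = [E]² / ([MZ₂]·[A]²) = (0.021)² / ((0.23)·(0.016)²) = 7.49
ΔG = RT ln(Q/K) = (8.314 J mol⁻¹ K⁻¹)(800 K) × ln(7.49/0.74)
   = (6.651 kJ/mol)(2.315) = 15.4 kJ/mol
ΔG > 0, so the forward reaction is non-spontaneous (proceeds in reverse).

ΔG = 15.4 kJ/mol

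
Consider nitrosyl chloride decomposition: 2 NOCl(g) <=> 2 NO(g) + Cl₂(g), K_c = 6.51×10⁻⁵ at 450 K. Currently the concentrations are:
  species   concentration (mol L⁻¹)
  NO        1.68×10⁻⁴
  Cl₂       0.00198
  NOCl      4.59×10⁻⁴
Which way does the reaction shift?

Q_c = [NO]²·[Cl₂] / [NOCl]² = (1.68×10⁻⁴)²·(0.00198) / (4.59×10⁻⁴)² = 2.65×10⁻⁴
Q_c = 2.65×10⁻⁴ > K_c = 6.51×10⁻⁵, so the reverse reaction proceeds.

in the reverse direction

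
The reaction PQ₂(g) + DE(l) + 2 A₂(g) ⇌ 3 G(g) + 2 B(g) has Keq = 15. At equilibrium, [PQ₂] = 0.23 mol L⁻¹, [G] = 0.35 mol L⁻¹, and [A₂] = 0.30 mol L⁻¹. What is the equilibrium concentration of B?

(DE is a pure liquid — omitted from Keq.)
At equilibrium, Keq = [G]³·[B]² / ([PQ₂]·[A₂]²) = 15.
(0.35)³·([B])² / ((0.23)·(0.30)²) = 15
[B]² = 7.24 ⇒ [B] = 2.7 mol L⁻¹

[B] = 2.7 mol L⁻¹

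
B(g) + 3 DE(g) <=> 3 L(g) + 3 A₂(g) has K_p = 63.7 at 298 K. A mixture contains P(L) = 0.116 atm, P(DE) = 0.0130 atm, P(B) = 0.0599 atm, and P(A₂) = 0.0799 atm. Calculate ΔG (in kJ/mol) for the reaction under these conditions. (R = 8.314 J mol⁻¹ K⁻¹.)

Q_p = P(L)³·P(A₂)³ / (P(B)·P(DE)³) = (0.116)³·(0.0799)³ / ((0.0599)·(0.0130)³) = 6.05
ΔG = RT ln(Q_p/K_p) = (8.314 J mol⁻¹ K⁻¹)(298 K) × ln(6.05/63.7)
   = (2.478 kJ/mol)(-2.354) = -5.83 kJ/mol
ΔG < 0, so the forward reaction is spontaneous (proceeds forward).

ΔG = -5.83 kJ/mol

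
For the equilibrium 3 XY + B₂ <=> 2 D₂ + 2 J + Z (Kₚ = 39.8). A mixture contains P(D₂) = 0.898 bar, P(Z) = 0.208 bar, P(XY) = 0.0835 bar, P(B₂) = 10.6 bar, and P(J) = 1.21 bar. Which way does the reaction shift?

Qₚ = P(D₂)²·P(J)²·P(Z) / (P(XY)³·P(B₂)) = (0.898)²·(1.21)²·(0.208) / ((0.0835)³·(10.6)) = 39.8
Qₚ = 39.8 = Kₚ, so the system is already at equilibrium.

no net change (already at equilibrium)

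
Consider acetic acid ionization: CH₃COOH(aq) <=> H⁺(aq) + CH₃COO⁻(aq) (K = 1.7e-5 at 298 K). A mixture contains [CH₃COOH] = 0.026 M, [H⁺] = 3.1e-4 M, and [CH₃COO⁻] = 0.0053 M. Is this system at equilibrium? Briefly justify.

no; Q > K, reaction proceeds in reverse

Q = [H⁺]·[CH₃COO⁻] / [CH₃COOH] = (3.1e-4)·(0.0053) / (0.026) = 6.3e-5
Q = 6.3e-5 > K = 1.7e-5: net reverse reaction.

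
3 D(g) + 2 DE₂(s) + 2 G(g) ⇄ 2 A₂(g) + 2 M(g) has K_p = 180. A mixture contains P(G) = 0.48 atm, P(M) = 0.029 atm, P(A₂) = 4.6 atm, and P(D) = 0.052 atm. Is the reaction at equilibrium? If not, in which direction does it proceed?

(DE₂ is a pure solid — omitted from Q_p.)
Q_p = P(A₂)²·P(M)² / (P(D)³·P(G)²) = (4.6)²·(0.029)² / ((0.052)³·(0.48)²) = 550
Q_p = 550 > K_p = 180, so the reverse reaction proceeds.

reverse (toward reactants)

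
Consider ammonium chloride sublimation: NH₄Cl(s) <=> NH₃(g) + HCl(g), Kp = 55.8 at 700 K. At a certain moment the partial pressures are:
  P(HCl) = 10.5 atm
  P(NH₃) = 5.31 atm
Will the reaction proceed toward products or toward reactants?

(NH₄Cl is a pure solid — omitted from Qp.)
Qp = P(NH₃)·P(HCl) = (5.31)·(10.5) = 55.8
Qp = 55.8 = Kp, so the system is already at equilibrium.

no net change (already at equilibrium)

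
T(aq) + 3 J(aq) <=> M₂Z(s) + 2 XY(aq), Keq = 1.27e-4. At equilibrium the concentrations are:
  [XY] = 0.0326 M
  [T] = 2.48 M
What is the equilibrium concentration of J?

(M₂Z is a pure solid — omitted from Keq.)
At equilibrium, Keq = [XY]² / ([T]·[J]³) = 1.27e-4.
(0.0326)² / ((2.48)·([J])³) = 1.27e-4
[J]³ = 3.37 ⇒ [J] = 1.50 M

[J] = 1.50 M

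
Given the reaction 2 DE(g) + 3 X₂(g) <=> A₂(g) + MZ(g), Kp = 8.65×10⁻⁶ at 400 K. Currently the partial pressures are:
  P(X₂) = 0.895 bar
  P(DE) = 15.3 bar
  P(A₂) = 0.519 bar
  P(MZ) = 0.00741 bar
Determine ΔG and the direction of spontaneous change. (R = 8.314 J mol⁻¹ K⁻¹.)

ΔG = 3.24 kJ/mol; the forward reaction is non-spontaneous

Qp = P(A₂)·P(MZ) / (P(DE)²·P(X₂)³) = (0.519)·(0.00741) / ((15.3)²·(0.895)³) = 2.29×10⁻⁵
ΔG = RT ln(Qp/Kp) = (8.314 J mol⁻¹ K⁻¹)(400 K) × ln(2.29×10⁻⁵/8.65×10⁻⁶)
   = (3.326 kJ/mol)(0.9736) = 3.24 kJ/mol
ΔG > 0, so the forward reaction is non-spontaneous (proceeds in reverse).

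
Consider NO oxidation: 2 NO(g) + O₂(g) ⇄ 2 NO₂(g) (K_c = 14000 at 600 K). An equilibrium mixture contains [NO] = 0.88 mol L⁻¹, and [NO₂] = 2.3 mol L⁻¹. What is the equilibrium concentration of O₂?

[O₂] = 4.9×10⁻⁴ mol L⁻¹

At equilibrium, K_c = [NO₂]² / ([NO]²·[O₂]) = 14000.
(2.3)² / ((0.88)²·([O₂])) = 14000
[O₂] = 4.88×10⁻⁴ = 4.9×10⁻⁴ mol L⁻¹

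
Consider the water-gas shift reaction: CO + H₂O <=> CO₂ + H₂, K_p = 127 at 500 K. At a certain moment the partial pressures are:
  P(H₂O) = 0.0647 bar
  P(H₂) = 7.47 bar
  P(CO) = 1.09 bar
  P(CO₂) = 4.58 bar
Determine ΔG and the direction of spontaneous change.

Q_p = P(CO₂)·P(H₂) / (P(CO)·P(H₂O)) = (4.58)·(7.47) / ((1.09)·(0.0647)) = 485
ΔG = RT ln(Q_p/K_p) = (8.314 J mol⁻¹ K⁻¹)(500 K) × ln(485/127)
   = (4.157 kJ/mol)(1.340) = 5.57 kJ/mol
ΔG > 0, so the forward reaction is non-spontaneous (proceeds in reverse).

ΔG = 5.57 kJ/mol; the forward reaction is non-spontaneous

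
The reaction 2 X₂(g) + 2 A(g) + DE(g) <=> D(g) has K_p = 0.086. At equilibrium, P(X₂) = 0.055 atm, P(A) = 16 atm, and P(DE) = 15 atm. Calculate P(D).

At equilibrium, K_p = P(D) / (P(X₂)²·P(A)²·P(DE)) = 0.086.
(P(D)) / ((0.055)²·(16)²·(15)) = 0.086
P(D) = 0.999 = 1.0 atm

P(D) = 1.0 atm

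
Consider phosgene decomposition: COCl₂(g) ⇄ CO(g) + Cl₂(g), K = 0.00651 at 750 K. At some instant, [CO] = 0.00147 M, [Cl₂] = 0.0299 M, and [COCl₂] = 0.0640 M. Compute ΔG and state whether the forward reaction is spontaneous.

Q = [CO]·[Cl₂] / [COCl₂] = (0.00147)·(0.0299) / (0.0640) = 6.87e-4
ΔG = RT ln(Q/K) = (8.314 J mol⁻¹ K⁻¹)(750 K) × ln(6.87e-4/0.00651)
   = (6.236 kJ/mol)(-2.249) = -14.0 kJ/mol
ΔG < 0, so the forward reaction is spontaneous (proceeds forward).

ΔG = -14.0 kJ/mol; the forward reaction is spontaneous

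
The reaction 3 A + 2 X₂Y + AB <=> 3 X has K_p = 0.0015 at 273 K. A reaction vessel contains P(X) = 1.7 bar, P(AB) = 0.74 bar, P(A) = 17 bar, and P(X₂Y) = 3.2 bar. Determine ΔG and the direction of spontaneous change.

Q_p = P(X)³ / (P(A)³·P(X₂Y)²·P(AB)) = (1.7)³ / ((17)³·(3.2)²·(0.74)) = 1.32×10⁻⁴
ΔG = RT ln(Q_p/K_p) = (8.314 J mol⁻¹ K⁻¹)(273 K) × ln(1.32×10⁻⁴/0.0015)
   = (2.270 kJ/mol)(-2.430) = -5.52 kJ/mol
ΔG < 0, so the forward reaction is spontaneous (proceeds forward).

ΔG = -5.52 kJ/mol; the forward reaction is spontaneous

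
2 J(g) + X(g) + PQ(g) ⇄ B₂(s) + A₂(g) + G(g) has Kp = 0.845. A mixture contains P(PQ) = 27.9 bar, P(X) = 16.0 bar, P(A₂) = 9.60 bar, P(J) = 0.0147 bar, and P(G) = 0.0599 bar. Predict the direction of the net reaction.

(B₂ is a pure solid — omitted from Qp.)
Qp = P(A₂)·P(G) / (P(J)²·P(X)·P(PQ)) = (9.60)·(0.0599) / ((0.0147)²·(16.0)·(27.9)) = 5.96
Qp = 5.96 > Kp = 0.845, so the reverse reaction proceeds.

to the left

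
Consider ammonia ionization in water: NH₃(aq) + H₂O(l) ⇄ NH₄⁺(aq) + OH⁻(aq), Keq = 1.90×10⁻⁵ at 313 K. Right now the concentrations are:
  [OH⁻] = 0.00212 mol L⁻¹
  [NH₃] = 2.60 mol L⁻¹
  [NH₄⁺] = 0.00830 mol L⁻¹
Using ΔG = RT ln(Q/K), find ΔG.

(H₂O is a pure liquid — omitted from Q.)
Q = [NH₄⁺]·[OH⁻] / [NH₃] = (0.00830)·(0.00212) / (2.60) = 6.77×10⁻⁶
ΔG = RT ln(Q/Keq) = (8.314 J mol⁻¹ K⁻¹)(313 K) × ln(6.77×10⁻⁶/1.90×10⁻⁵)
   = (2.602 kJ/mol)(-1.032) = -2.69 kJ/mol
ΔG < 0, so the forward reaction is spontaneous (proceeds forward).

ΔG = -2.69 kJ/mol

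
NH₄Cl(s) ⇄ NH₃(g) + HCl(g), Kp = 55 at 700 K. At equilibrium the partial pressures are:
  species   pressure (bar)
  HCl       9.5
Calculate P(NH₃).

P(NH₃) = 5.8 bar

(NH₄Cl is a pure solid — omitted from Kp.)
At equilibrium, Kp = P(NH₃)·P(HCl) = 55.
(P(NH₃))·(9.5) = 55
P(NH₃) = 5.79 = 5.8 bar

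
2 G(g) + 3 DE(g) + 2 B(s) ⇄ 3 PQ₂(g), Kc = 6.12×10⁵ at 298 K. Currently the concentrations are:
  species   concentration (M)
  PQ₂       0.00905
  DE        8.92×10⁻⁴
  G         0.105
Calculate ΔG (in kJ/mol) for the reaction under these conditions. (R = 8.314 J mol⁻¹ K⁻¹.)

(B is a pure solid — omitted from Qc.)
Qc = [PQ₂]³ / ([G]²·[DE]³) = (0.00905)³ / ((0.105)²·(8.92×10⁻⁴)³) = 94700
ΔG = RT ln(Qc/Kc) = (8.314 J mol⁻¹ K⁻¹)(298 K) × ln(94700/6.12×10⁵)
   = (2.478 kJ/mol)(-1.866) = -4.62 kJ/mol
ΔG < 0, so the forward reaction is spontaneous (proceeds forward).

ΔG = -4.62 kJ/mol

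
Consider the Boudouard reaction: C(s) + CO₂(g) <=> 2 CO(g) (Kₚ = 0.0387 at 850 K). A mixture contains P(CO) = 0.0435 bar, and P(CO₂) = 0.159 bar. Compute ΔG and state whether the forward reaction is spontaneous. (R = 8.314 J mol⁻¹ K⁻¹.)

(C is a pure solid — omitted from Qₚ.)
Qₚ = P(CO)² / P(CO₂) = (0.0435)² / (0.159) = 0.0119
ΔG = RT ln(Qₚ/Kₚ) = (8.314 J mol⁻¹ K⁻¹)(850 K) × ln(0.0119/0.0387)
   = (7.067 kJ/mol)(-1.179) = -8.33 kJ/mol
ΔG < 0, so the forward reaction is spontaneous (proceeds forward).

ΔG = -8.33 kJ/mol; the forward reaction is spontaneous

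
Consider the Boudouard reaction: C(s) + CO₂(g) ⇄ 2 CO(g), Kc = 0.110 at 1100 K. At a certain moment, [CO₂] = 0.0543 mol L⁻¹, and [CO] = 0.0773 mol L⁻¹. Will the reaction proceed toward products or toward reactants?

(C is a pure solid — omitted from Qc.)
Qc = [CO]² / [CO₂] = (0.0773)² / (0.0543) = 0.110
Qc = 0.110 = Kc, so the system is already at equilibrium.

neither direction; the system is at equilibrium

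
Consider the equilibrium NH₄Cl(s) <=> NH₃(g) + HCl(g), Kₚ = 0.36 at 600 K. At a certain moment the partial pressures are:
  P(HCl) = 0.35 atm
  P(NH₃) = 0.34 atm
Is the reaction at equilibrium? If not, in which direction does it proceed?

(NH₄Cl is a pure solid — omitted from Qₚ.)
Qₚ = P(NH₃)·P(HCl) = (0.34)·(0.35) = 0.12
Qₚ = 0.12 < Kₚ = 0.36, so the forward reaction proceeds.

in the forward direction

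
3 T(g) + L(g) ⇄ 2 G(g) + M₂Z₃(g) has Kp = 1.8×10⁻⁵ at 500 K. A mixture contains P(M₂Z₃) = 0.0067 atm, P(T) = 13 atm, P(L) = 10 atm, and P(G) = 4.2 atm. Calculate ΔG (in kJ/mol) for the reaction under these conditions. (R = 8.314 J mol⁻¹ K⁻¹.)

Qp = P(G)²·P(M₂Z₃) / (P(T)³·P(L)) = (4.2)²·(0.0067) / ((13)³·(10)) = 5.38×10⁻⁶
ΔG = RT ln(Qp/Kp) = (8.314 J mol⁻¹ K⁻¹)(500 K) × ln(5.38×10⁻⁶/1.8×10⁻⁵)
   = (4.157 kJ/mol)(-1.208) = -5.02 kJ/mol
ΔG < 0, so the forward reaction is spontaneous (proceeds forward).

ΔG = -5.02 kJ/mol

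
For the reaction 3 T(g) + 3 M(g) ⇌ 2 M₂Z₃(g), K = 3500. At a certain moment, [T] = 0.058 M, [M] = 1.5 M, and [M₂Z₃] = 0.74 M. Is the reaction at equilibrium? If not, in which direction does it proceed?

Q = [M₂Z₃]² / ([T]³·[M]³) = (0.74)² / ((0.058)³·(1.5)³) = 830
Q = 830 < K = 3500, so the forward reaction proceeds.

forward (toward products)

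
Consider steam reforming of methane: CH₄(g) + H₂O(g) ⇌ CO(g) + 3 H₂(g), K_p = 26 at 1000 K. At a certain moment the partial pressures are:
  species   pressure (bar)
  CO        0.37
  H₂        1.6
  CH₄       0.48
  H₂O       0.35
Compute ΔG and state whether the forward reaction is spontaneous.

Q_p = P(CO)·P(H₂)³ / (P(CH₄)·P(H₂O)) = (0.37)·(1.6)³ / ((0.48)·(0.35)) = 9.02
ΔG = RT ln(Q_p/K_p) = (8.314 J mol⁻¹ K⁻¹)(1000 K) × ln(9.02/26)
   = (8.314 kJ/mol)(-1.059) = -8.80 kJ/mol
ΔG < 0, so the forward reaction is spontaneous (proceeds forward).

ΔG = -8.80 kJ/mol; the forward reaction is spontaneous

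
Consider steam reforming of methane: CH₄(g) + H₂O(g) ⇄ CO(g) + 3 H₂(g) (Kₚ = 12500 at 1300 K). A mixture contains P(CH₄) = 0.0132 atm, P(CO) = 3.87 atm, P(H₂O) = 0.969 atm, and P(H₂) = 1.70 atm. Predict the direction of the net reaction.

Qₚ = P(CO)·P(H₂)³ / (P(CH₄)·P(H₂O)) = (3.87)·(1.70)³ / ((0.0132)·(0.969)) = 1490
Qₚ = 1490 < Kₚ = 12500, so the forward reaction proceeds.

forward (toward products)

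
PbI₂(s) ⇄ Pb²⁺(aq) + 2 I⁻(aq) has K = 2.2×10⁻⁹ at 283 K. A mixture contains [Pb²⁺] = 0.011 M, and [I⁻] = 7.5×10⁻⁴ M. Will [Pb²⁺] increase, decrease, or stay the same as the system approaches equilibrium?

(PbI₂ is a pure solid — omitted from Q.)
Q = [Pb²⁺]·[I⁻]² = (0.011)·(7.5×10⁻⁴)² = 6.2×10⁻⁹
Q = 6.2×10⁻⁹ > K = 2.2×10⁻⁹: net reverse reaction.
Pb²⁺ is a product, so it decreases.

decrease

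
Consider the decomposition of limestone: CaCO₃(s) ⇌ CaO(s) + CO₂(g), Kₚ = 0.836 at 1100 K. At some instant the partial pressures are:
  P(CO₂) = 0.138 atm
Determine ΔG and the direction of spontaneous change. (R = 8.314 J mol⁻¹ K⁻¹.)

(CaCO₃, CaO are pure solids — omitted from Qₚ.)
Qₚ = P(CO₂) = 0.138
ΔG = RT ln(Qₚ/Kₚ) = (8.314 J mol⁻¹ K⁻¹)(1100 K) × ln(0.138/0.836)
   = (9.145 kJ/mol)(-1.801) = -16.5 kJ/mol
ΔG < 0, so the forward reaction is spontaneous (proceeds forward).

ΔG = -16.5 kJ/mol; the forward reaction is spontaneous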